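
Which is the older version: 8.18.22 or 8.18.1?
8.18.1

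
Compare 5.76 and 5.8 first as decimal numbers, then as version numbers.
As decimals: 5.76 < 5.8. As versions: v5.76 > v5.8 (minor version 76 > 8).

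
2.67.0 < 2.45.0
False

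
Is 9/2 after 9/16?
No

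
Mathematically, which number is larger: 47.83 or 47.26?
47.83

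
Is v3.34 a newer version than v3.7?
Yes. Version numbers are compared segment by segment as integers, not as decimals: minor version 34 > 7, so v3.34 > v3.7 (even though the decimal 3.34 < 3.7).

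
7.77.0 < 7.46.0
False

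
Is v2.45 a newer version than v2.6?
Yes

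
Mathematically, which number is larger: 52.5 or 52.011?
52.5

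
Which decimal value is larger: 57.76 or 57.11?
57.76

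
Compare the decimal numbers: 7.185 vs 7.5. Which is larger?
7.5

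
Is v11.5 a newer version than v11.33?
No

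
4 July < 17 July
True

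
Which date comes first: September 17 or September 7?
September 7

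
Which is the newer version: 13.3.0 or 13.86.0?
13.86.0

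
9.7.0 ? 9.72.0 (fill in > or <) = <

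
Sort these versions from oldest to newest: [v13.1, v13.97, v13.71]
[v13.1, v13.71, v13.97]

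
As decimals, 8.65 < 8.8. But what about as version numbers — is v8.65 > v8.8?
True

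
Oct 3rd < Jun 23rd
False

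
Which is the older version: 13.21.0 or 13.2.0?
13.2.0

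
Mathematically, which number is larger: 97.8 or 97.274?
97.8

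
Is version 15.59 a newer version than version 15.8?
Yes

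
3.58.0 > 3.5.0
True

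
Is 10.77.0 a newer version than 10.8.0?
Yes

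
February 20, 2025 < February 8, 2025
False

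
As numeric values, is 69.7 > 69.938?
False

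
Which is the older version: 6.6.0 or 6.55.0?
6.6.0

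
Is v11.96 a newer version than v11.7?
Yes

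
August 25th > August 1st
True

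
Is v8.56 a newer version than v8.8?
Yes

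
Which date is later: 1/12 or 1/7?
1/12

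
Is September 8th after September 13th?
No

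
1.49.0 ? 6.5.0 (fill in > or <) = <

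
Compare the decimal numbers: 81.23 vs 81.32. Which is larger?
81.32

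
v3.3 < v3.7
True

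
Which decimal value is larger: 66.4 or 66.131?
66.4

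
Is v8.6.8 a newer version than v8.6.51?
No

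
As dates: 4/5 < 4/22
True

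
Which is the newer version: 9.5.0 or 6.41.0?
9.5.0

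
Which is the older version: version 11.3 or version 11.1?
version 11.1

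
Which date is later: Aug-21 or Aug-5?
Aug-21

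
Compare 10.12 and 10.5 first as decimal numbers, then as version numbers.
As decimals: 10.12 < 10.5. As versions: v10.12 > v10.5 (minor version 12 > 5).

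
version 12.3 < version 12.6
True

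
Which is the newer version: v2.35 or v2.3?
v2.35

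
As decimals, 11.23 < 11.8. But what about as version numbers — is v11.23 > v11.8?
True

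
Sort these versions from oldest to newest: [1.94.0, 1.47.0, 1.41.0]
[1.41.0, 1.47.0, 1.94.0]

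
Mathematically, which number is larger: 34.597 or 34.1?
34.597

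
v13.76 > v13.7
True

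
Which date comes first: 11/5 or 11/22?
11/5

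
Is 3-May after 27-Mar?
Yes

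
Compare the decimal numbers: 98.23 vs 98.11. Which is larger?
98.23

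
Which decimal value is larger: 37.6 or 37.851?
37.851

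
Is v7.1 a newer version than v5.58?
Yes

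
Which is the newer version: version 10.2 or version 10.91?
version 10.91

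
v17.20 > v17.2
True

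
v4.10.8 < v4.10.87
True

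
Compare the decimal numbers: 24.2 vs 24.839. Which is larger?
24.839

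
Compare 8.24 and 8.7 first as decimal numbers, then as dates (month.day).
As decimals: 8.24 < 8.7. As dates: 8/24 is later than 8/7 (day 24 > day 7).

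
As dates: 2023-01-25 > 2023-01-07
True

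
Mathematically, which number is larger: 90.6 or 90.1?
90.6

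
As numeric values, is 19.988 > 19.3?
True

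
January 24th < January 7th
False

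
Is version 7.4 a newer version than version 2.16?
Yes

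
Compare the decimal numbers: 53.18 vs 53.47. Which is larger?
53.47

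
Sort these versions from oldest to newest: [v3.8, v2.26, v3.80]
[v2.26, v3.8, v3.80]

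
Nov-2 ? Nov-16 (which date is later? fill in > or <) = <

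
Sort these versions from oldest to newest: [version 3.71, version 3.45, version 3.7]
[version 3.7, version 3.45, version 3.71]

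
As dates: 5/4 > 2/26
True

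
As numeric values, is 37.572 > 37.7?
False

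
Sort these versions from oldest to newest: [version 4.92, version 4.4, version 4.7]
[version 4.4, version 4.7, version 4.92]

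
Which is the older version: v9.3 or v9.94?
v9.3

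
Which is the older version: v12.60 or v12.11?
v12.11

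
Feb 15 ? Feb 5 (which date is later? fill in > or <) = >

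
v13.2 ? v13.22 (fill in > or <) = <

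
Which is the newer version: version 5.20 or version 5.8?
version 5.20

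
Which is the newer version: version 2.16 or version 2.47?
version 2.47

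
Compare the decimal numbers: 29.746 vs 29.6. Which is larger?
29.746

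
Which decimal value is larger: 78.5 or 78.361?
78.5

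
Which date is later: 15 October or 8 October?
15 October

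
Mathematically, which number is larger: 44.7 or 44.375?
44.7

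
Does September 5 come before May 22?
No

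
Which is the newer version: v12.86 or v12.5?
v12.86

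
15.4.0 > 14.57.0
True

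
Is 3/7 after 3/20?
No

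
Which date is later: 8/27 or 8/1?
8/27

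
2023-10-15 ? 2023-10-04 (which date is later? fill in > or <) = >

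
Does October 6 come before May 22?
No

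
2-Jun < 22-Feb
False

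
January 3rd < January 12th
True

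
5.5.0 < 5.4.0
False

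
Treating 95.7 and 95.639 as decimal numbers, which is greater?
95.7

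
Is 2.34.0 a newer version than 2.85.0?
No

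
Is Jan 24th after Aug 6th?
No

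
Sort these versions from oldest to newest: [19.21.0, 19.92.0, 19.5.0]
[19.5.0, 19.21.0, 19.92.0]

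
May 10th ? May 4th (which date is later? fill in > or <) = >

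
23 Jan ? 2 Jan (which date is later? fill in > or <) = >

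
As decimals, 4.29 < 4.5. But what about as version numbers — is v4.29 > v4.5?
True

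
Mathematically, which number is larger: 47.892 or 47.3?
47.892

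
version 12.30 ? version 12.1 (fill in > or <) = >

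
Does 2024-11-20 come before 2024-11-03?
No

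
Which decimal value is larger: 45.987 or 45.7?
45.987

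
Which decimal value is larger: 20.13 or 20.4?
20.4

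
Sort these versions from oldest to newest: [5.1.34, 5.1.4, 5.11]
[5.1.4, 5.1.34, 5.11]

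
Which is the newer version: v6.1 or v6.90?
v6.90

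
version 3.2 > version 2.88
True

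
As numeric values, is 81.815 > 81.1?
True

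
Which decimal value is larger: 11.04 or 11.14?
11.14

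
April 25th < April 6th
False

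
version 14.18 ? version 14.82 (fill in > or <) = <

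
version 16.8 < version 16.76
True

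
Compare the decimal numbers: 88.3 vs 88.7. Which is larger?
88.7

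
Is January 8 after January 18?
No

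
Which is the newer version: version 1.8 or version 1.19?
version 1.19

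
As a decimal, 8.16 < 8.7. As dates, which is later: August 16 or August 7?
August 16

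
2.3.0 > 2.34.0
False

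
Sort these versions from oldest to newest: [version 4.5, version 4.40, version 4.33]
[version 4.5, version 4.33, version 4.40]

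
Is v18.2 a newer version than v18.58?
No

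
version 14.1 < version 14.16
True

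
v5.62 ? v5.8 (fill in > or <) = >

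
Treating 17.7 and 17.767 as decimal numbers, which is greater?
17.767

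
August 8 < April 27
False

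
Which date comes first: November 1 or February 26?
February 26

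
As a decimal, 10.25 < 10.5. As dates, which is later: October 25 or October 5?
October 25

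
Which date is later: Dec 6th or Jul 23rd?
Dec 6th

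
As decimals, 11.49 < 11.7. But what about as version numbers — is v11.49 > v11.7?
True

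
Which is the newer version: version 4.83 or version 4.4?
version 4.83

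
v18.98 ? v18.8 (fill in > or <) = >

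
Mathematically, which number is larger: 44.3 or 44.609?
44.609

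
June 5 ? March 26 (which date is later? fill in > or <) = >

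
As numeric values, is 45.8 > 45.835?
False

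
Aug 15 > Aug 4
True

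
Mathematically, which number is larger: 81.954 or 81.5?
81.954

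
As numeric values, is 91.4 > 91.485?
False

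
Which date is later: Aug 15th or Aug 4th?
Aug 15th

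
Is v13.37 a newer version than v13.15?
Yes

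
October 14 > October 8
True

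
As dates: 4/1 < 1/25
False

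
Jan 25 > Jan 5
True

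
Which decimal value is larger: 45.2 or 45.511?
45.511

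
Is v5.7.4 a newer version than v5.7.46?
No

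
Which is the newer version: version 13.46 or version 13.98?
version 13.98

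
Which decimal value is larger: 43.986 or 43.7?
43.986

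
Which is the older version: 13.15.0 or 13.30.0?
13.15.0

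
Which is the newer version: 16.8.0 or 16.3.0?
16.8.0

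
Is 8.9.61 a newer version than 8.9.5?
Yes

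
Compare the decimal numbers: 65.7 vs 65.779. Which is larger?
65.779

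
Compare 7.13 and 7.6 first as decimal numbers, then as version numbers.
As decimals: 7.13 < 7.6. As versions: v7.13 > v7.6 (minor version 13 > 6).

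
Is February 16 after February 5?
Yes. Day 16 comes after day 5 in February — this is a date comparison, not a decimal one (the decimal 2.16 would be smaller than 2.5).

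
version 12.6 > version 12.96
False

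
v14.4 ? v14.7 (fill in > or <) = <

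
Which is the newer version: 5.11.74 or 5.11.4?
5.11.74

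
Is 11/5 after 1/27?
Yes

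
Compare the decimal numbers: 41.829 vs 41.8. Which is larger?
41.829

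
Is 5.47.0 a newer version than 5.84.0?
No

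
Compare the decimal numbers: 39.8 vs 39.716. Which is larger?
39.8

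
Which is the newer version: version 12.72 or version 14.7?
version 14.7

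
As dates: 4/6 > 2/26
True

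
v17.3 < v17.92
True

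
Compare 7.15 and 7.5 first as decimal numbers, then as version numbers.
As decimals: 7.15 < 7.5. As versions: v7.15 > v7.5 (minor version 15 > 5).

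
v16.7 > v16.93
False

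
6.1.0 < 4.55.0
False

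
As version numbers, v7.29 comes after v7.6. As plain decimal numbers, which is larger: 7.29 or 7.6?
7.6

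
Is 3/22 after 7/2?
No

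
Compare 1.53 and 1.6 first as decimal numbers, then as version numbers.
As decimals: 1.53 < 1.6. As versions: v1.53 > v1.6 (minor version 53 > 6).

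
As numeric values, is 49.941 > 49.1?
True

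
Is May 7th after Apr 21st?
Yes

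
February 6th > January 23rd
True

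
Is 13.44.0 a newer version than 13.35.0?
Yes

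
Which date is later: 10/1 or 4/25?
10/1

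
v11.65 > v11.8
True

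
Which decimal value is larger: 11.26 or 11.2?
11.26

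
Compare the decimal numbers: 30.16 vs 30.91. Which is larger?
30.91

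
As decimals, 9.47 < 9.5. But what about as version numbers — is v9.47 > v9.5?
True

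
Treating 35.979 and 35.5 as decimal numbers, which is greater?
35.979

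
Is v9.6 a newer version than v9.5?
Yes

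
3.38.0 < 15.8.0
True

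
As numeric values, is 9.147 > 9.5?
False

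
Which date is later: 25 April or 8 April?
25 April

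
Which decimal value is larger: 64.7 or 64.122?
64.7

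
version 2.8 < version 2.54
True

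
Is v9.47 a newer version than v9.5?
Yes. Version numbers are compared segment by segment as integers, not as decimals: minor version 47 > 5, so v9.47 > v9.5 (even though the decimal 9.47 < 9.5).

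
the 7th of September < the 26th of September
True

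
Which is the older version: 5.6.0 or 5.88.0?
5.6.0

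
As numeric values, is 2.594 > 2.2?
True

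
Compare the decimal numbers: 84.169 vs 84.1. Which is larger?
84.169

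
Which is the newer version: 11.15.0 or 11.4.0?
11.15.0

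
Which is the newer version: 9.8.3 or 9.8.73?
9.8.73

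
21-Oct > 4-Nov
False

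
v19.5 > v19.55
False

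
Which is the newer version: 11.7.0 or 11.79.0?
11.79.0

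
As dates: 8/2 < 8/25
True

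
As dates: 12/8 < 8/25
False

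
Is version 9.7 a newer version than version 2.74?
Yes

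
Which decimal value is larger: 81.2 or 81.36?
81.36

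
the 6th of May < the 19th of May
True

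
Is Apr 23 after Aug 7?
No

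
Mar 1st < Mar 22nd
True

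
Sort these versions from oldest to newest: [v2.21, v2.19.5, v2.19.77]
[v2.19.5, v2.19.77, v2.21]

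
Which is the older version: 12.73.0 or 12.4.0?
12.4.0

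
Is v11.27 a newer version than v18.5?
No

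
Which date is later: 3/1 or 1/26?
3/1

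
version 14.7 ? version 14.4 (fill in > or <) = >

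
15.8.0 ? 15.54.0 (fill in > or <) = <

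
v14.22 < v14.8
False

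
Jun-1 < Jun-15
True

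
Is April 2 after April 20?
No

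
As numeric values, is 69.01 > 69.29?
False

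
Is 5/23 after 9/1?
No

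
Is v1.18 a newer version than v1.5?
Yes. Version numbers are compared segment by segment as integers, not as decimals: minor version 18 > 5, so v1.18 > v1.5 (even though the decimal 1.18 < 1.5).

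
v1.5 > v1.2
True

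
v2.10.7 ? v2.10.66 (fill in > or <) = <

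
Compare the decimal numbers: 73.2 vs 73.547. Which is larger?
73.547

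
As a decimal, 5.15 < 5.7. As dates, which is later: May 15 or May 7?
May 15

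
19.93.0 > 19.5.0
True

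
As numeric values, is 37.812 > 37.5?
True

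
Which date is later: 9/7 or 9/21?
9/21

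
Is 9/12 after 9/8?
Yes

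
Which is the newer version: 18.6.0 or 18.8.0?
18.8.0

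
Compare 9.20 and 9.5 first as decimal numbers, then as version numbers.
As decimals: 9.20 < 9.5. As versions: v9.20 > v9.5 (minor version 20 > 5).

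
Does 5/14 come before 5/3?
No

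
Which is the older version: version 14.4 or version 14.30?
version 14.4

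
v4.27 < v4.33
True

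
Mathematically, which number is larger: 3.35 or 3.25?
3.35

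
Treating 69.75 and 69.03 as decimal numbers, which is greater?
69.75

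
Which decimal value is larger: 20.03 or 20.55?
20.55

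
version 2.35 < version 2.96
True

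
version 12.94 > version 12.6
True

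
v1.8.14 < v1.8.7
False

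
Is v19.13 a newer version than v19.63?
No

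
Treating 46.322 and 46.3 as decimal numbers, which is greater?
46.322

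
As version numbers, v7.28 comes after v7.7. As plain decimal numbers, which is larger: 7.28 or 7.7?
7.7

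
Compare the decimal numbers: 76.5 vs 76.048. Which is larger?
76.5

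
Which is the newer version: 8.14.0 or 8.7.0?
8.14.0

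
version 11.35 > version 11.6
True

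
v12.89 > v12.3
True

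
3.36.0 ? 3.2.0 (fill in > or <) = >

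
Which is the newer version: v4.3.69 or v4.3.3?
v4.3.69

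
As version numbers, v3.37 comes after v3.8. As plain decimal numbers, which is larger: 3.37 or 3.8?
3.8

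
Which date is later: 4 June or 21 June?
21 June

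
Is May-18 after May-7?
Yes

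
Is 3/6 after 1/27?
Yes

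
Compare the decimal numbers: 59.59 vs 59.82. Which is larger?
59.82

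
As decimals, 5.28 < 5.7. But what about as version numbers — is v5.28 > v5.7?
True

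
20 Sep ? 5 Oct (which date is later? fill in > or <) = <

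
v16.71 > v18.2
False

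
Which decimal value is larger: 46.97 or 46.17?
46.97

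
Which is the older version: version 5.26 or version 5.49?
version 5.26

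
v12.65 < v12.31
False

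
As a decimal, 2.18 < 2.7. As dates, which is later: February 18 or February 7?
February 18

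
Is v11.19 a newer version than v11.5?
Yes. Version numbers are compared segment by segment as integers, not as decimals: minor version 19 > 5, so v11.19 > v11.5 (even though the decimal 11.19 < 11.5).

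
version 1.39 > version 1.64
False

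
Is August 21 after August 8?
Yes. Day 21 comes after day 8 in August — this is a date comparison, not a decimal one (the decimal 8.21 would be smaller than 8.8).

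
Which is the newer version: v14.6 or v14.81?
v14.81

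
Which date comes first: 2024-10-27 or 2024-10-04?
2024-10-04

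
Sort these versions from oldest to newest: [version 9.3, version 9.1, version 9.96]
[version 9.1, version 9.3, version 9.96]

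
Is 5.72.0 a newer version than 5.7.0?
Yes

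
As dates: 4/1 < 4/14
True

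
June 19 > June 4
True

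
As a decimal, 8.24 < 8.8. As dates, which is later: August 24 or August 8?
August 24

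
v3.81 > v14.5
False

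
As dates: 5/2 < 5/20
True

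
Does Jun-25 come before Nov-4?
Yes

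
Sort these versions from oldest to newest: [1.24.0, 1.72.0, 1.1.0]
[1.1.0, 1.24.0, 1.72.0]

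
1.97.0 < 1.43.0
False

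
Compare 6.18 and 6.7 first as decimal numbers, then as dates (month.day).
As decimals: 6.18 < 6.7. As dates: 6/18 is later than 6/7 (day 18 > day 7).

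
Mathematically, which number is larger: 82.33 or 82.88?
82.88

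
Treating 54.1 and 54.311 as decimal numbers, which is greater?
54.311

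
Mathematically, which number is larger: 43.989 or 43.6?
43.989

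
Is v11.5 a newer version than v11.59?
No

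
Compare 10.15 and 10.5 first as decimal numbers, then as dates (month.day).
As decimals: 10.15 < 10.5. As dates: 10/15 is later than 10/5 (day 15 > day 5).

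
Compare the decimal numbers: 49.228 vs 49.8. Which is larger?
49.8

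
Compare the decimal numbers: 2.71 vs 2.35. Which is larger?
2.71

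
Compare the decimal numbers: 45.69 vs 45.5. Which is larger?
45.69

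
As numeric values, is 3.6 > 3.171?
True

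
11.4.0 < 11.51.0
True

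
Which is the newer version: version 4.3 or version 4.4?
version 4.4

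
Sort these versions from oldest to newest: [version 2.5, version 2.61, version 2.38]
[version 2.5, version 2.38, version 2.61]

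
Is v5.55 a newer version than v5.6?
Yes. Version numbers are compared segment by segment as integers, not as decimals: minor version 55 > 6, so v5.55 > v5.6 (even though the decimal 5.55 < 5.6).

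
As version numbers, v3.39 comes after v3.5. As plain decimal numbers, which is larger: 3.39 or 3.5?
3.5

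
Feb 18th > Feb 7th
True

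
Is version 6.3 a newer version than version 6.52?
No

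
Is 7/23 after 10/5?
No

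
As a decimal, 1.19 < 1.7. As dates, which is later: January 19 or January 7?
January 19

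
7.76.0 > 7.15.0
True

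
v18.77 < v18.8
False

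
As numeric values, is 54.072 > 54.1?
False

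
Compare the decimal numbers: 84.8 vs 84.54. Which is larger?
84.8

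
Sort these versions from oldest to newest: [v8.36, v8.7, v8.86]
[v8.7, v8.36, v8.86]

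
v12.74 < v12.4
False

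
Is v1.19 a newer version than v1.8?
Yes. Version numbers are compared segment by segment as integers, not as decimals: minor version 19 > 8, so v1.19 > v1.8 (even though the decimal 1.19 < 1.8).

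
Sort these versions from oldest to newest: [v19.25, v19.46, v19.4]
[v19.4, v19.25, v19.46]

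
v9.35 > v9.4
True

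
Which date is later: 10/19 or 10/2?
10/19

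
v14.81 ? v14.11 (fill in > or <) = >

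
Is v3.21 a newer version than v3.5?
Yes. Version numbers are compared segment by segment as integers, not as decimals: minor version 21 > 5, so v3.21 > v3.5 (even though the decimal 3.21 < 3.5).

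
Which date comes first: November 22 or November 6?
November 6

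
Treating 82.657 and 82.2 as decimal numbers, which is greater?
82.657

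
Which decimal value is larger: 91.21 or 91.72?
91.72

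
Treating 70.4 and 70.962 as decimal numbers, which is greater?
70.962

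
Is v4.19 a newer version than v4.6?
Yes. Version numbers are compared segment by segment as integers, not as decimals: minor version 19 > 6, so v4.19 > v4.6 (even though the decimal 4.19 < 4.6).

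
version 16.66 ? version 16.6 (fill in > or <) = >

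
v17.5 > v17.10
False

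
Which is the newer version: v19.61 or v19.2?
v19.61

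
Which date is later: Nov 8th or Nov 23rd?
Nov 23rd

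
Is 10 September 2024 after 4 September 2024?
Yes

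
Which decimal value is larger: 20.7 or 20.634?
20.7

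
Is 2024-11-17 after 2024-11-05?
Yes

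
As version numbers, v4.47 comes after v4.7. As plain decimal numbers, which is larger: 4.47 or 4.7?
4.7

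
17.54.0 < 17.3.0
False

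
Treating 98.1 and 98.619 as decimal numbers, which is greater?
98.619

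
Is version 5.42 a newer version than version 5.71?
No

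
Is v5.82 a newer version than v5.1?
Yes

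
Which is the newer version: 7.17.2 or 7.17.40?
7.17.40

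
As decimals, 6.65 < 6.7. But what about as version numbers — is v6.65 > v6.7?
True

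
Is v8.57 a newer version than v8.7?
Yes. Version numbers are compared segment by segment as integers, not as decimals: minor version 57 > 7, so v8.57 > v8.7 (even though the decimal 8.57 < 8.7).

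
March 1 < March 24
True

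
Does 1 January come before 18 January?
Yes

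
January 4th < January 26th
True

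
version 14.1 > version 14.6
False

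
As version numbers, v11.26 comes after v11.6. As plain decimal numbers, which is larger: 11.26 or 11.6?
11.6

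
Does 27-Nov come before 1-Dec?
Yes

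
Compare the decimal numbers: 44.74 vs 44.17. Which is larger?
44.74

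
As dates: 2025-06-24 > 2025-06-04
True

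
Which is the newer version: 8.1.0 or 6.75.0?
8.1.0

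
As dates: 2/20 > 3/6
False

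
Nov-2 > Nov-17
False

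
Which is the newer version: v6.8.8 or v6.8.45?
v6.8.45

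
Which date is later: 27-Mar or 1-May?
1-May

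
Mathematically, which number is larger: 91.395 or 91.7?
91.7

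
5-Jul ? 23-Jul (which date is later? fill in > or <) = <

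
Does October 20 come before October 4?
No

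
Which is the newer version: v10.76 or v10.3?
v10.76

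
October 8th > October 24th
False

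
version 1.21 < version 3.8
True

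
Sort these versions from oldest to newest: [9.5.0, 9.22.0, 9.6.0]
[9.5.0, 9.6.0, 9.22.0]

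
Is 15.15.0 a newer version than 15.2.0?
Yes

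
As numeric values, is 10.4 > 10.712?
False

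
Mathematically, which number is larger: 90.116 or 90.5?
90.5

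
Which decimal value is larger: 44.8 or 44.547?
44.8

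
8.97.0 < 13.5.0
True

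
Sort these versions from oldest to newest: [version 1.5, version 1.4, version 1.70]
[version 1.4, version 1.5, version 1.70]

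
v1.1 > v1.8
False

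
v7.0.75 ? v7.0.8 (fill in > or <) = >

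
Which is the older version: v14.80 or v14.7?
v14.7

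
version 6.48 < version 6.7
False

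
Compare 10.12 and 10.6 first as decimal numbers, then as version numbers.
As decimals: 10.12 < 10.6. As versions: v10.12 > v10.6 (minor version 12 > 6).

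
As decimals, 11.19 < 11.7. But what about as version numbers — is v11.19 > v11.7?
True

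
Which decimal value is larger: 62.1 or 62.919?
62.919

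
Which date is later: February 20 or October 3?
October 3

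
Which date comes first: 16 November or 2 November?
2 November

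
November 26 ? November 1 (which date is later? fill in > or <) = >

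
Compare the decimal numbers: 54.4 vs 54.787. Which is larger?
54.787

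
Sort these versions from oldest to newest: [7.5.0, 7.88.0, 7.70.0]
[7.5.0, 7.70.0, 7.88.0]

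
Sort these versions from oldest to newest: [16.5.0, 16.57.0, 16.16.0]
[16.5.0, 16.16.0, 16.57.0]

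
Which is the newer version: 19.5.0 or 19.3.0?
19.5.0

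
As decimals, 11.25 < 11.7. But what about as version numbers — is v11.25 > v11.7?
True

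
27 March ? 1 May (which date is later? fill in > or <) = <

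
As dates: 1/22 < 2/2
True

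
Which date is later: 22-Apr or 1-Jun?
1-Jun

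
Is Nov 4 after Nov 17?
No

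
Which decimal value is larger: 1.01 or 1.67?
1.67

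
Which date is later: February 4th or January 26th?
February 4th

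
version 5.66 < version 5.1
False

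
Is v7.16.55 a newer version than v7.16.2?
Yes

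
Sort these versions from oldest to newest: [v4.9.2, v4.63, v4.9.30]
[v4.9.2, v4.9.30, v4.63]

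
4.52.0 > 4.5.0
True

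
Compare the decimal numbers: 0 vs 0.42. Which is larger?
0.42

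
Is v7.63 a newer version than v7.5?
Yes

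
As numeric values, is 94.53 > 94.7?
False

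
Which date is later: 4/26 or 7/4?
7/4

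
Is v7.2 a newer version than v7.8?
No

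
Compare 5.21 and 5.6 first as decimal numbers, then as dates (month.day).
As decimals: 5.21 < 5.6. As dates: 5/21 is later than 5/6 (day 21 > day 6).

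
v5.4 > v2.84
True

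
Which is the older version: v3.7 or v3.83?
v3.7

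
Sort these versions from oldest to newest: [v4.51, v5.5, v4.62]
[v4.51, v4.62, v5.5]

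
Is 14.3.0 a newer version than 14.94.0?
No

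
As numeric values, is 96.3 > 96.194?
True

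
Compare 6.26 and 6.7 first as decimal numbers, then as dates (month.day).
As decimals: 6.26 < 6.7. As dates: 6/26 is later than 6/7 (day 26 > day 7).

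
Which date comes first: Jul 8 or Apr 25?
Apr 25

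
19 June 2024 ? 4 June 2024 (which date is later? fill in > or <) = >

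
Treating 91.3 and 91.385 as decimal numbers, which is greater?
91.385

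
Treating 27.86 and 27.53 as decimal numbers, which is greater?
27.86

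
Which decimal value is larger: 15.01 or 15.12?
15.12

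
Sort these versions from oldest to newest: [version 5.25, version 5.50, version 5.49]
[version 5.25, version 5.49, version 5.50]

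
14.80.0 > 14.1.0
True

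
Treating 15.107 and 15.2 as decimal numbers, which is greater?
15.2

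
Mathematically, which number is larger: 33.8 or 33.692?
33.8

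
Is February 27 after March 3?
No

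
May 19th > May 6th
True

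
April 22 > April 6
True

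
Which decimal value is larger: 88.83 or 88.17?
88.83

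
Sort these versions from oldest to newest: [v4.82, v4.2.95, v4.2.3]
[v4.2.3, v4.2.95, v4.82]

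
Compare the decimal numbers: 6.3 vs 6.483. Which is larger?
6.483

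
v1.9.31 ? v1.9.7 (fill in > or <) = >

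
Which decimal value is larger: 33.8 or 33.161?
33.8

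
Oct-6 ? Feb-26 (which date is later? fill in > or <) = >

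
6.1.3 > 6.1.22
False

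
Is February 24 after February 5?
Yes. Day 24 comes after day 5 in February — this is a date comparison, not a decimal one (the decimal 2.24 would be smaller than 2.5).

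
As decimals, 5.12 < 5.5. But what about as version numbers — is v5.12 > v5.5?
True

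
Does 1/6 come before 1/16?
Yes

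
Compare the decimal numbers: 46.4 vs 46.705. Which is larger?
46.705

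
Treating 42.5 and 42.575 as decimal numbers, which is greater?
42.575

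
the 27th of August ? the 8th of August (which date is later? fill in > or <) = >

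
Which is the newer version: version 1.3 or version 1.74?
version 1.74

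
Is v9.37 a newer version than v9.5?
Yes. Version numbers are compared segment by segment as integers, not as decimals: minor version 37 > 5, so v9.37 > v9.5 (even though the decimal 9.37 < 9.5).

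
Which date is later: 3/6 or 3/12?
3/12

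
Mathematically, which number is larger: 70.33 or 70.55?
70.55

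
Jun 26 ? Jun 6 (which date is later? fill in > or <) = >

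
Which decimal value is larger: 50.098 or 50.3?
50.3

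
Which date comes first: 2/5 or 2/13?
2/5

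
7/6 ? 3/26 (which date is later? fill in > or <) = >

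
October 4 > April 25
True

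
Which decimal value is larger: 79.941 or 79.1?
79.941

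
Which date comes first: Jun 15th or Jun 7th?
Jun 7th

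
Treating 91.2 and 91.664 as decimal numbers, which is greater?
91.664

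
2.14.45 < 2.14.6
False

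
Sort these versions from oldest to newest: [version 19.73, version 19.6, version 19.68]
[version 19.6, version 19.68, version 19.73]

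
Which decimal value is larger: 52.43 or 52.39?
52.43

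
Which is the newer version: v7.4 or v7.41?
v7.41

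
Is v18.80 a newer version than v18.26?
Yes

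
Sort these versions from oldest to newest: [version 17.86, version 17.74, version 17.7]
[version 17.7, version 17.74, version 17.86]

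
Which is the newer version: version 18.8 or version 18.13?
version 18.13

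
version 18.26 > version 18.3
True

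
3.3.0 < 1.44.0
False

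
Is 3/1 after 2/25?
Yes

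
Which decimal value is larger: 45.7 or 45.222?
45.7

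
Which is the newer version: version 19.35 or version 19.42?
version 19.42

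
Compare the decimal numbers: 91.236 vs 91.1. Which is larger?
91.236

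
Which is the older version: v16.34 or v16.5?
v16.5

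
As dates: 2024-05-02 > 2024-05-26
False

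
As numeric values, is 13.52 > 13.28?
True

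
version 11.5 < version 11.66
True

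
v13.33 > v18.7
False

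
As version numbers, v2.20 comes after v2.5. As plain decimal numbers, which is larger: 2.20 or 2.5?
2.5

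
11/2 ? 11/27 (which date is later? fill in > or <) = <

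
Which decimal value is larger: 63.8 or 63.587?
63.8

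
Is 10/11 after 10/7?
Yes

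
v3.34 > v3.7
True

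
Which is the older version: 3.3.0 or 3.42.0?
3.3.0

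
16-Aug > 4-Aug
True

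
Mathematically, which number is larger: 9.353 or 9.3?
9.353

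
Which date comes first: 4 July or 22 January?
22 January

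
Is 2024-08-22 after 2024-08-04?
Yes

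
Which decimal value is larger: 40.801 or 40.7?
40.801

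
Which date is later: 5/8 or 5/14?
5/14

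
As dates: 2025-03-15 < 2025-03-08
False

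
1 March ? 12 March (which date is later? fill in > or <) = <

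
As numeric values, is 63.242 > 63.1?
True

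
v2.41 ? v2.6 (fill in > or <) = >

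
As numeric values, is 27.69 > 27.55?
True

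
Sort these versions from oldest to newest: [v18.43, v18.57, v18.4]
[v18.4, v18.43, v18.57]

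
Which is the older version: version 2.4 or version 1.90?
version 1.90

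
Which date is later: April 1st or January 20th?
April 1st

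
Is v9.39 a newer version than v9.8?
Yes. Version numbers are compared segment by segment as integers, not as decimals: minor version 39 > 8, so v9.39 > v9.8 (even though the decimal 9.39 < 9.8).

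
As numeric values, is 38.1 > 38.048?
True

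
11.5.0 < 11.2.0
False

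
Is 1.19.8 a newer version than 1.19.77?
No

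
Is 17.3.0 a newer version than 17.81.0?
No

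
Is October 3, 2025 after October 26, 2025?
No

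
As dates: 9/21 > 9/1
True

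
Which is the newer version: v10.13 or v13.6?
v13.6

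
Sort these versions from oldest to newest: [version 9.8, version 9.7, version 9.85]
[version 9.7, version 9.8, version 9.85]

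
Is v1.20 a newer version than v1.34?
No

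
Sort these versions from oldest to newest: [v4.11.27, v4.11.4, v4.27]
[v4.11.4, v4.11.27, v4.27]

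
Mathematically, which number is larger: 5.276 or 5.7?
5.7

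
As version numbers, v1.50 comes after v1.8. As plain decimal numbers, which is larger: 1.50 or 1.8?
1.8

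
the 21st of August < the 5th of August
False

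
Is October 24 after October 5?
Yes. Day 24 comes after day 5 in October — this is a date comparison, not a decimal one (the decimal 10.24 would be smaller than 10.5).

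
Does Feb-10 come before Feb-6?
No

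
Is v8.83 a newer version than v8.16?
Yes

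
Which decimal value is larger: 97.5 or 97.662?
97.662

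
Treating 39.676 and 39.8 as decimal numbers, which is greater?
39.8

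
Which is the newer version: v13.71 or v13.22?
v13.71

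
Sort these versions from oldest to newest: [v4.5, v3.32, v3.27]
[v3.27, v3.32, v4.5]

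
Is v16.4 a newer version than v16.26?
No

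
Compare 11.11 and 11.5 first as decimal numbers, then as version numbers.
As decimals: 11.11 < 11.5. As versions: v11.11 > v11.5 (minor version 11 > 5).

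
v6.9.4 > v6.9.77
False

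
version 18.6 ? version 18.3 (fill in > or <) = >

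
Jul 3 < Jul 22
True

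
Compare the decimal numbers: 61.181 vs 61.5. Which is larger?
61.5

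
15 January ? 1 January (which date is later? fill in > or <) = >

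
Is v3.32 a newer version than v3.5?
Yes. Version numbers are compared segment by segment as integers, not as decimals: minor version 32 > 5, so v3.32 > v3.5 (even though the decimal 3.32 < 3.5).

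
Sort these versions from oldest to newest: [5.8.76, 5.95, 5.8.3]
[5.8.3, 5.8.76, 5.95]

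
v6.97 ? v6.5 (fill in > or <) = >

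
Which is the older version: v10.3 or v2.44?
v2.44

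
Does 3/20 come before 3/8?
No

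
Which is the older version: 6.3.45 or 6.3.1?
6.3.1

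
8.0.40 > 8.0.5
True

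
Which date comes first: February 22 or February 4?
February 4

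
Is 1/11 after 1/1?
Yes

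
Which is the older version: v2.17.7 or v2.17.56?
v2.17.7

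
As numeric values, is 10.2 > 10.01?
True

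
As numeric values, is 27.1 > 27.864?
False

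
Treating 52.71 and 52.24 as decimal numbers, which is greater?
52.71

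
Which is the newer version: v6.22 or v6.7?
v6.22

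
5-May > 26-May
False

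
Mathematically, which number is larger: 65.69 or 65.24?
65.69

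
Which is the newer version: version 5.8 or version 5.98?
version 5.98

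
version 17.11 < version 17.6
False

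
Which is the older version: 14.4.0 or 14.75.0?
14.4.0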